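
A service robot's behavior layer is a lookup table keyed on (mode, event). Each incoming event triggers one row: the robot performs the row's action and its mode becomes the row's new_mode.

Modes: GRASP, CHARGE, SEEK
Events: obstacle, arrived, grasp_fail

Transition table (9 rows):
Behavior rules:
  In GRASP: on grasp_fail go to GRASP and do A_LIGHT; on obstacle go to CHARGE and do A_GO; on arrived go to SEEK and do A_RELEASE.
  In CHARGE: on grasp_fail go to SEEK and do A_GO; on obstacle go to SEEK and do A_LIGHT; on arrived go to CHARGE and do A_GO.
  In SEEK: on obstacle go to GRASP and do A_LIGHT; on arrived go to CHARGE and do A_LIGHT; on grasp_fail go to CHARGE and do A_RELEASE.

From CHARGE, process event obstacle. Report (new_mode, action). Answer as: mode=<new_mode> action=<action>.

mode=SEEK action=A_LIGHT

current mode = CHARGE; filter table to that mode:
  (CHARGE, grasp_fail) → (SEEK, A_GO)
  (CHARGE, obstacle) → (SEEK, A_LIGHT)  ← event matches
  (CHARGE, arrived) → (CHARGE, A_GO)
event = obstacle selects (SEEK, A_LIGHT)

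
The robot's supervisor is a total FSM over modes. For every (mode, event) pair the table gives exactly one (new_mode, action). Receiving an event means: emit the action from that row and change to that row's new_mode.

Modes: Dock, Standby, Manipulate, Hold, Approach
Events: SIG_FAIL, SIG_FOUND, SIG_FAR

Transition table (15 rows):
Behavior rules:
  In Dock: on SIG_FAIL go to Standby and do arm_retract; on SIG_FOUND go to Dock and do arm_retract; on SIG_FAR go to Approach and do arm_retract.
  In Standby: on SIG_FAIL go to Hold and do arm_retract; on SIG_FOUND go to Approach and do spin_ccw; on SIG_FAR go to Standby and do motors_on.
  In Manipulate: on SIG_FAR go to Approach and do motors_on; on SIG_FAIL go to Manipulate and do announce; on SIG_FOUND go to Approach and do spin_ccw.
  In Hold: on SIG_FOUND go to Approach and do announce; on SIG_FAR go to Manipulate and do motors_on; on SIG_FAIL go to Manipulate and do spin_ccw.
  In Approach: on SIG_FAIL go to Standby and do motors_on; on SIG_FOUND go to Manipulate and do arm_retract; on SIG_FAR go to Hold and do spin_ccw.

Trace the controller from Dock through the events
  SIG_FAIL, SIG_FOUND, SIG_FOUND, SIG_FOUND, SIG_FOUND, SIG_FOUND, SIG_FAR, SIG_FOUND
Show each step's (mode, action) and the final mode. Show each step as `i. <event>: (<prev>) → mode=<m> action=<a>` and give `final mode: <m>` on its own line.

final mode: Approach

1. SIG_FAIL: (Dock) → mode=Standby action=arm_retract
2. SIG_FOUND: (Standby) → mode=Approach action=spin_ccw
3. SIG_FOUND: (Approach) → mode=Manipulate action=arm_retract
4. SIG_FOUND: (Manipulate) → mode=Approach action=spin_ccw
5. SIG_FOUND: (Approach) → mode=Manipulate action=arm_retract
6. SIG_FOUND: (Manipulate) → mode=Approach action=spin_ccw
7. SIG_FAR: (Approach) → mode=Hold action=spin_ccw
8. SIG_FOUND: (Hold) → mode=Approach action=announce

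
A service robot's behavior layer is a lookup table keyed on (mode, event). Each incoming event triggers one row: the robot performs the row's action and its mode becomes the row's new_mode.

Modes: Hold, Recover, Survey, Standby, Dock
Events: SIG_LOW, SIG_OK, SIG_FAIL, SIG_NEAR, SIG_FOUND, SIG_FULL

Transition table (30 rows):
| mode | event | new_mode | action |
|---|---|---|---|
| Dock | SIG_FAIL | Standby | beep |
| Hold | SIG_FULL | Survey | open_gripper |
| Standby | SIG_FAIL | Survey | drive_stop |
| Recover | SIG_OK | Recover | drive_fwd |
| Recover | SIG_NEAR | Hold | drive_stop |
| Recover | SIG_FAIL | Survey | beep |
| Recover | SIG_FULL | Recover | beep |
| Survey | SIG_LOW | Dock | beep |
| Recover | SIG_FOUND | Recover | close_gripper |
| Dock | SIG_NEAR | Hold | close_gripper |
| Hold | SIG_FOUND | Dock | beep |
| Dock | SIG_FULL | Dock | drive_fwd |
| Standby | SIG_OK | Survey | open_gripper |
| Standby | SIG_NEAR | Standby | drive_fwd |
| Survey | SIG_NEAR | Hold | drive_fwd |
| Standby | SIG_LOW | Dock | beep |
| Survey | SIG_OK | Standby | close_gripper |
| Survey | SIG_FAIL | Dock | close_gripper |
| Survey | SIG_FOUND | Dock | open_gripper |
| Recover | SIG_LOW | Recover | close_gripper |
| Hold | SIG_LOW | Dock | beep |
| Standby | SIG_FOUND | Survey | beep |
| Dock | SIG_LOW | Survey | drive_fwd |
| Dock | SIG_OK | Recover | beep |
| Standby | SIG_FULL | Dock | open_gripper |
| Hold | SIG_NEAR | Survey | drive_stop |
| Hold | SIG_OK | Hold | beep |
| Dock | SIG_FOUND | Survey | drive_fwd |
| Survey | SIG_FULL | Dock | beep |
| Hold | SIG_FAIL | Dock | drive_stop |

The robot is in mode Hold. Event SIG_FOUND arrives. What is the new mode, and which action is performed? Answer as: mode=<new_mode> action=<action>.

current mode = Hold; filter table to that mode:
  (Hold, SIG_FULL) → (Survey, open_gripper)
  (Hold, SIG_FOUND) → (Dock, beep)  ← event matches
  (Hold, SIG_LOW) → (Dock, beep)
  (Hold, SIG_NEAR) → (Survey, drive_stop)
  (Hold, SIG_OK) → (Hold, beep)
  (Hold, SIG_FAIL) → (Dock, drive_stop)
event = SIG_FOUND selects (Dock, beep)

mode=Dock action=beep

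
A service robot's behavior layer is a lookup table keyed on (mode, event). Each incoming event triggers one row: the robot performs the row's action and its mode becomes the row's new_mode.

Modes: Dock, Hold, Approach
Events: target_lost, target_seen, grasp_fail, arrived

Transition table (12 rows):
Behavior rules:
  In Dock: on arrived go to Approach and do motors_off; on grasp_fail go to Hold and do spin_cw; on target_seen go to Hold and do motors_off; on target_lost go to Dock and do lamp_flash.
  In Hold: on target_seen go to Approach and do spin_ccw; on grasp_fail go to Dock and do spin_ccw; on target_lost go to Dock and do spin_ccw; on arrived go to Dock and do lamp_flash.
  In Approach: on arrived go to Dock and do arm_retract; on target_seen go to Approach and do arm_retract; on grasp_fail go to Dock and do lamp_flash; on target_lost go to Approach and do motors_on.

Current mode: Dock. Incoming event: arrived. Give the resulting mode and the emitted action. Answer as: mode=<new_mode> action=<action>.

mode=Approach action=motors_off

current mode = Dock; filter table to that mode:
  (Dock, arrived) → (Approach, motors_off)  ← event matches
  (Dock, grasp_fail) → (Hold, spin_cw)
  (Dock, target_seen) → (Hold, motors_off)
  (Dock, target_lost) → (Dock, lamp_flash)
event = arrived selects (Approach, motors_off)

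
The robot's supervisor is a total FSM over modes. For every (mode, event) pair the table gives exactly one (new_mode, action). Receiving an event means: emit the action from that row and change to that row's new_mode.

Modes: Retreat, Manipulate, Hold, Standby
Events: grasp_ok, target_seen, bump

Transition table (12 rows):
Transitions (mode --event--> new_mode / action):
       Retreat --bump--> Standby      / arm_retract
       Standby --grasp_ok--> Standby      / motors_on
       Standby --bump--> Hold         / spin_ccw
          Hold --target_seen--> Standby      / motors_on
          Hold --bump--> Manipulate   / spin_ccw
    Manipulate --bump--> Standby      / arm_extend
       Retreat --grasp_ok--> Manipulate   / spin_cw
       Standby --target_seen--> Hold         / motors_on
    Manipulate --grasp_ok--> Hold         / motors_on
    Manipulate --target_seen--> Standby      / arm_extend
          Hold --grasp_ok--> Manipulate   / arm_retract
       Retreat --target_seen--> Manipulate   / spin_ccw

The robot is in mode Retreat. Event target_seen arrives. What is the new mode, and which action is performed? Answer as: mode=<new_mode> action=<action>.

mode=Manipulate action=spin_ccw

current mode = Retreat; filter table to that mode:
  (Retreat, bump) → (Standby, arm_retract)
  (Retreat, grasp_ok) → (Manipulate, spin_cw)
  (Retreat, target_seen) → (Manipulate, spin_ccw)  ← event matches
event = target_seen selects (Manipulate, spin_ccw)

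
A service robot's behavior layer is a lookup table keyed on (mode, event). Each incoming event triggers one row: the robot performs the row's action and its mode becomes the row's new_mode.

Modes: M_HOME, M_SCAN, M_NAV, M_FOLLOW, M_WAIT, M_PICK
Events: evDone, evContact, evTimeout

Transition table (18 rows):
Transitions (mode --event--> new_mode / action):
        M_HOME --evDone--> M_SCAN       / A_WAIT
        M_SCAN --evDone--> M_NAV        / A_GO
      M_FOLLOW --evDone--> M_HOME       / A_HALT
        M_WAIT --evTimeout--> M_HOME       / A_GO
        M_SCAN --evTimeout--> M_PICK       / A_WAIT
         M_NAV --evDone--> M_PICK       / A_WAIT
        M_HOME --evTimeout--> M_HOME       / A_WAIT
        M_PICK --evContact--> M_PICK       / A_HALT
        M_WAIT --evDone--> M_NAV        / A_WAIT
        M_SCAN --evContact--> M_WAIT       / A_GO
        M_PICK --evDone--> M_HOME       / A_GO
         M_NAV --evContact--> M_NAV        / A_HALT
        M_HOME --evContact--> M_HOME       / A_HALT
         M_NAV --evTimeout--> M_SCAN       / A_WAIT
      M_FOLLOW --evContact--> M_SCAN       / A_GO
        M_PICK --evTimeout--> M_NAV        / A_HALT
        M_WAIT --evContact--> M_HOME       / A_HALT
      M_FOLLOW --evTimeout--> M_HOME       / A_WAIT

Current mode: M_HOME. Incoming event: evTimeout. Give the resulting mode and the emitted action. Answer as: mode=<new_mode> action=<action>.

mode=M_HOME action=A_WAIT

current mode = M_HOME; filter table to that mode:
  (M_HOME, evDone) → (M_SCAN, A_WAIT)
  (M_HOME, evTimeout) → (M_HOME, A_WAIT)  ← event matches
  (M_HOME, evContact) → (M_HOME, A_HALT)
event = evTimeout selects (M_HOME, A_WAIT)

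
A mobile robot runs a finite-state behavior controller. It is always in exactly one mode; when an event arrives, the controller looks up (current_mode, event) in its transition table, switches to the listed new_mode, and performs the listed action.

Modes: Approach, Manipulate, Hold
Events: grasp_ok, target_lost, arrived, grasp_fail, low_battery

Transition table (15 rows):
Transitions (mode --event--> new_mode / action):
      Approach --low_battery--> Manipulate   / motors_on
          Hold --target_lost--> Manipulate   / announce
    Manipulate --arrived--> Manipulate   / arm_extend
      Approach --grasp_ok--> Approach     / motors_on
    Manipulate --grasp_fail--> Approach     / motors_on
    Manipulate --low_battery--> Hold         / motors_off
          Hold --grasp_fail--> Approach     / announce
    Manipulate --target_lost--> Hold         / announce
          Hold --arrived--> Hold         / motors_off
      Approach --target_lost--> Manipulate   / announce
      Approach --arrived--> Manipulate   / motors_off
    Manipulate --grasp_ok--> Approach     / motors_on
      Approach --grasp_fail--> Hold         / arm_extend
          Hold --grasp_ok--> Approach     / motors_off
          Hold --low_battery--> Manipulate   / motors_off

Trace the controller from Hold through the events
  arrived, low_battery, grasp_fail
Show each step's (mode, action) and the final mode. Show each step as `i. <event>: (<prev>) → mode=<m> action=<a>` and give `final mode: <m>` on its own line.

final mode: Approach

1. arrived: (Hold) → mode=Hold action=motors_off
2. low_battery: (Hold) → mode=Manipulate action=motors_off
3. grasp_fail: (Manipulate) → mode=Approach action=motors_on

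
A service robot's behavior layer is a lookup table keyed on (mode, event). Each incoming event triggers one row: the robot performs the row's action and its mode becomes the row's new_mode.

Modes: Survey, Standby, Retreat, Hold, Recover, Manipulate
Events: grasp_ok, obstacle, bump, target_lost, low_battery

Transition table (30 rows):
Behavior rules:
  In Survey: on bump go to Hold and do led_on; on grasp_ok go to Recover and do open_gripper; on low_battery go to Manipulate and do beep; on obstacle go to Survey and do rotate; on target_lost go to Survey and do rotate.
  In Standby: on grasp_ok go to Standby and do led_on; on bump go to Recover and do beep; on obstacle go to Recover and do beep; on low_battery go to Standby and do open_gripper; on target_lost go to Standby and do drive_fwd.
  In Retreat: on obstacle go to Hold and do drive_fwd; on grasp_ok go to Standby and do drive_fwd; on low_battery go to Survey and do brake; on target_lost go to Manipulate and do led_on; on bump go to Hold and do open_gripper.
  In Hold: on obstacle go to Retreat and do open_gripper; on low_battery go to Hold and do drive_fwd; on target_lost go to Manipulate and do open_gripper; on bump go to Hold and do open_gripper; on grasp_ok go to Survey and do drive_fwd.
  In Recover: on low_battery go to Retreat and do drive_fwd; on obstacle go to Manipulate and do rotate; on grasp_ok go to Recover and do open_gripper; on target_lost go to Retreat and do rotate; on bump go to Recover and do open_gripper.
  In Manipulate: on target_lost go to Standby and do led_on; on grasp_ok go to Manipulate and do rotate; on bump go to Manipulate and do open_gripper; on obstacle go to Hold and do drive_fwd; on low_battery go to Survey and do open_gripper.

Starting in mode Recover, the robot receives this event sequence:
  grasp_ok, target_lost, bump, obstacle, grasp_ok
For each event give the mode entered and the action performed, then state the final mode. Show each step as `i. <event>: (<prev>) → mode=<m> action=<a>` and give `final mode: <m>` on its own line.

final mode: Standby

1. grasp_ok: (Recover) → mode=Recover action=open_gripper
2. target_lost: (Recover) → mode=Retreat action=rotate
3. bump: (Retreat) → mode=Hold action=open_gripper
4. obstacle: (Hold) → mode=Retreat action=open_gripper
5. grasp_ok: (Retreat) → mode=Standby action=drive_fwd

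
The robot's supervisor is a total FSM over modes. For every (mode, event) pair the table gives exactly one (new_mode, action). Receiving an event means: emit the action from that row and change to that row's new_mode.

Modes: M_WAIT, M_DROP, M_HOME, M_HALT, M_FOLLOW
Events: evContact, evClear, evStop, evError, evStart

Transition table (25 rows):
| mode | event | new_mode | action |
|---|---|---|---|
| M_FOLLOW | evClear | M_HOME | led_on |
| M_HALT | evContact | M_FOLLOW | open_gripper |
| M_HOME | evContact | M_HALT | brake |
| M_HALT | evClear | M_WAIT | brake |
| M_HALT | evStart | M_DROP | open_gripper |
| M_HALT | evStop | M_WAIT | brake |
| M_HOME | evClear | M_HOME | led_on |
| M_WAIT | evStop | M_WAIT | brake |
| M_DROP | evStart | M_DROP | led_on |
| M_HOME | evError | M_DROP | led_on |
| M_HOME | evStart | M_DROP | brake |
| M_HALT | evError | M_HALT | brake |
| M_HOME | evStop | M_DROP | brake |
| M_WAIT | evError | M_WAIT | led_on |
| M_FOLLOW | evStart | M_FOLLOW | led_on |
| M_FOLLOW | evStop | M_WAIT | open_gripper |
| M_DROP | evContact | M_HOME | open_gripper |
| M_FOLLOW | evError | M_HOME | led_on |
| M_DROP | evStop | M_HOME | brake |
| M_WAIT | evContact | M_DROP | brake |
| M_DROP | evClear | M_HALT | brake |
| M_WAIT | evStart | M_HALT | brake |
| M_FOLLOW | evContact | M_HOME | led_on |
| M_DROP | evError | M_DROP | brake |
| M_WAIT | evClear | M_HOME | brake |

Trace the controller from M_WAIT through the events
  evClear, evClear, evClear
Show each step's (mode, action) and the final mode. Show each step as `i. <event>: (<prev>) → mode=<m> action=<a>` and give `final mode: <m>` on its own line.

1. evClear: (M_WAIT) → mode=M_HOME action=brake
2. evClear: (M_HOME) → mode=M_HOME action=led_on
3. evClear: (M_HOME) → mode=M_HOME action=led_on

final mode: M_HOME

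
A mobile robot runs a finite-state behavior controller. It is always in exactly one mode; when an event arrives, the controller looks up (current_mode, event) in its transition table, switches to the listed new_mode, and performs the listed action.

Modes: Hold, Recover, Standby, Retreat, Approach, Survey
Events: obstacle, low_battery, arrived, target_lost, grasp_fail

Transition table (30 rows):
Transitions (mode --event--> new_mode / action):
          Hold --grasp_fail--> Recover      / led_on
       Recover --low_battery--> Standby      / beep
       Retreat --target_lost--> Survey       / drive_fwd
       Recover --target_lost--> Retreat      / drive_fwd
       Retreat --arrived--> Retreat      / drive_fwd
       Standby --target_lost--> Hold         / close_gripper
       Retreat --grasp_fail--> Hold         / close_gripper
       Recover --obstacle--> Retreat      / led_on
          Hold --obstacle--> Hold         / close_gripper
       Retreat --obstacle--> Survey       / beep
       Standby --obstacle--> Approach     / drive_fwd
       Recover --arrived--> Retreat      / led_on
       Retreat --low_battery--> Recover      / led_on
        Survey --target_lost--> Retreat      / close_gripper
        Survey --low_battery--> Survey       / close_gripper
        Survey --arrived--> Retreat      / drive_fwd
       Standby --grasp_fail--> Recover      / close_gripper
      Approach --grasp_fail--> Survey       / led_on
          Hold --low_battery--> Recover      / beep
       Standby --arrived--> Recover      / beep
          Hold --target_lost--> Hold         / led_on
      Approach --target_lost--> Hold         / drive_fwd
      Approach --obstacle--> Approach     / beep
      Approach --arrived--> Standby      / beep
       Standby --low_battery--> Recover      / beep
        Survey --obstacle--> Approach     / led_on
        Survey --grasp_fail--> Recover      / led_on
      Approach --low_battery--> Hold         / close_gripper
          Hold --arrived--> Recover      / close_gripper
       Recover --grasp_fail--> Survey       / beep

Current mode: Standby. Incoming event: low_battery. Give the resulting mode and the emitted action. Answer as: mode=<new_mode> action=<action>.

mode=Recover action=beep

current mode = Standby; filter table to that mode:
  (Standby, target_lost) → (Hold, close_gripper)
  (Standby, obstacle) → (Approach, drive_fwd)
  (Standby, grasp_fail) → (Recover, close_gripper)
  (Standby, arrived) → (Recover, beep)
  (Standby, low_battery) → (Recover, beep)  ← event matches
event = low_battery selects (Recover, beep)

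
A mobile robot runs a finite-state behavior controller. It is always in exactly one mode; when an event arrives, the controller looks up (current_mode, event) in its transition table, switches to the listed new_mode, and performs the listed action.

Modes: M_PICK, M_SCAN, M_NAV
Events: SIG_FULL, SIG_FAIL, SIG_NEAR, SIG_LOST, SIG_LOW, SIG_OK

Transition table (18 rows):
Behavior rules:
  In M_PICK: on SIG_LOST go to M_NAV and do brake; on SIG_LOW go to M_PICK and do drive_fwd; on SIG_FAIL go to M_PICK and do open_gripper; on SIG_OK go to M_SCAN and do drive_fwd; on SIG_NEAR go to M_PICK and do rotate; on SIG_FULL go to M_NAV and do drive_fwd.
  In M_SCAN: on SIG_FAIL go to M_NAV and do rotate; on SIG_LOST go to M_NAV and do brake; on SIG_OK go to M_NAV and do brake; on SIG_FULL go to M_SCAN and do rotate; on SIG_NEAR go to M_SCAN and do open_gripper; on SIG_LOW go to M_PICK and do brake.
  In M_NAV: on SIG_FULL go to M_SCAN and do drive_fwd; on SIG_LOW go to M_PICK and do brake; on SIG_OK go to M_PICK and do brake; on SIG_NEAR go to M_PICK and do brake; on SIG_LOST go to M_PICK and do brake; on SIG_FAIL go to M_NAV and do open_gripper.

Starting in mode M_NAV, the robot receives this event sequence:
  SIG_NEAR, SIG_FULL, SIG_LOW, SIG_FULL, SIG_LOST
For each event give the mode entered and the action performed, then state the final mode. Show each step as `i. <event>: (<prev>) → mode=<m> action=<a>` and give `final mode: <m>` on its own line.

1. SIG_NEAR: (M_NAV) → mode=M_PICK action=brake
2. SIG_FULL: (M_PICK) → mode=M_NAV action=drive_fwd
3. SIG_LOW: (M_NAV) → mode=M_PICK action=brake
4. SIG_FULL: (M_PICK) → mode=M_NAV action=drive_fwd
5. SIG_LOST: (M_NAV) → mode=M_PICK action=brake

final mode: M_PICK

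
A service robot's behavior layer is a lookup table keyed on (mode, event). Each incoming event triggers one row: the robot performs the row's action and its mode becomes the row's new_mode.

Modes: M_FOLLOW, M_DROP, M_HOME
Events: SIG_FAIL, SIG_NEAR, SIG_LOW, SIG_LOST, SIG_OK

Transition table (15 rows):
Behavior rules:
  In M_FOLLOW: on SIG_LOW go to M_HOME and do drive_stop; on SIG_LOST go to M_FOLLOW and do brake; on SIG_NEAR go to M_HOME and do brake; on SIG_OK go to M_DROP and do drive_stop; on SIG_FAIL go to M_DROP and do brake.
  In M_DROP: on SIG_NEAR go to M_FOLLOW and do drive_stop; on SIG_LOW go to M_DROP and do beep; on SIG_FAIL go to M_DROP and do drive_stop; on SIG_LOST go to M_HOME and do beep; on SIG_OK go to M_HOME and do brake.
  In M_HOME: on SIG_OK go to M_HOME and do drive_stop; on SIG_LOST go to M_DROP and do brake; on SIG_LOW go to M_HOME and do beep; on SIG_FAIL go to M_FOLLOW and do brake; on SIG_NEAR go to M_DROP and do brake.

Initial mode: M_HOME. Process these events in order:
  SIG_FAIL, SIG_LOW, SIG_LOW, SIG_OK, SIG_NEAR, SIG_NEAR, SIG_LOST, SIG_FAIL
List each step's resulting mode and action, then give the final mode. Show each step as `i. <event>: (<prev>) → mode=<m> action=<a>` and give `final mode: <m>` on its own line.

final mode: M_DROP

1. SIG_FAIL: (M_HOME) → mode=M_FOLLOW action=brake
2. SIG_LOW: (M_FOLLOW) → mode=M_HOME action=drive_stop
3. SIG_LOW: (M_HOME) → mode=M_HOME action=beep
4. SIG_OK: (M_HOME) → mode=M_HOME action=drive_stop
5. SIG_NEAR: (M_HOME) → mode=M_DROP action=brake
6. SIG_NEAR: (M_DROP) → mode=M_FOLLOW action=drive_stop
7. SIG_LOST: (M_FOLLOW) → mode=M_FOLLOW action=brake
8. SIG_FAIL: (M_FOLLOW) → mode=M_DROP action=brake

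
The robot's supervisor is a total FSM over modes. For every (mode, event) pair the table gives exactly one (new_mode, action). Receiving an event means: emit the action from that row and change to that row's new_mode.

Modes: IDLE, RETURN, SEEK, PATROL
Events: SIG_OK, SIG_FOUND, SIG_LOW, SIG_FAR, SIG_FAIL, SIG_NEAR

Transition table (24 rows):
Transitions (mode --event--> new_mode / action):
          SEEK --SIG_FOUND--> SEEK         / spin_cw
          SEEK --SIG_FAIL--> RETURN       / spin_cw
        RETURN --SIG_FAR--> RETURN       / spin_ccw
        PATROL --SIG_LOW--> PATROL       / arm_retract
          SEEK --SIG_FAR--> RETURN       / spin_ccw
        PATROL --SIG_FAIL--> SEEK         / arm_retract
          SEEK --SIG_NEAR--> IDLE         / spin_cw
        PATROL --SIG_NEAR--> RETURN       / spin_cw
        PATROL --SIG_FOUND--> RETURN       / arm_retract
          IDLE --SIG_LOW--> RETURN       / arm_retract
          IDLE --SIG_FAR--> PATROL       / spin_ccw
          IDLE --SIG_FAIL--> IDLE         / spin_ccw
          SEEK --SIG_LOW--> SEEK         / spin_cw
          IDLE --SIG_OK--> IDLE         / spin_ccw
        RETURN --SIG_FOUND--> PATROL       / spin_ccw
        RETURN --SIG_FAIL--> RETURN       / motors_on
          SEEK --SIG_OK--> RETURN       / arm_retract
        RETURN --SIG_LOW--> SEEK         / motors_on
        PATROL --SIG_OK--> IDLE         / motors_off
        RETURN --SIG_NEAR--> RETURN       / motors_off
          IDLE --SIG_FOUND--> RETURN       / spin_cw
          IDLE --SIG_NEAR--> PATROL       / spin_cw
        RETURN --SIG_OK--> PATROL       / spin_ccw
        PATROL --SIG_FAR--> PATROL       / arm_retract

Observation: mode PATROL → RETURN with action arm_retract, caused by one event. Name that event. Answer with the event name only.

try SIG_OK: (PATROL, SIG_OK) → (IDLE, motors_off)
try SIG_FOUND: (PATROL, SIG_FOUND) → (RETURN, arm_retract)  ← matches
try SIG_LOW: (PATROL, SIG_LOW) → (PATROL, arm_retract)
try SIG_FAR: (PATROL, SIG_FAR) → (PATROL, arm_retract)
try SIG_FAIL: (PATROL, SIG_FAIL) → (SEEK, arm_retract)
try SIG_NEAR: (PATROL, SIG_NEAR) → (RETURN, spin_cw)

SIG_FOUND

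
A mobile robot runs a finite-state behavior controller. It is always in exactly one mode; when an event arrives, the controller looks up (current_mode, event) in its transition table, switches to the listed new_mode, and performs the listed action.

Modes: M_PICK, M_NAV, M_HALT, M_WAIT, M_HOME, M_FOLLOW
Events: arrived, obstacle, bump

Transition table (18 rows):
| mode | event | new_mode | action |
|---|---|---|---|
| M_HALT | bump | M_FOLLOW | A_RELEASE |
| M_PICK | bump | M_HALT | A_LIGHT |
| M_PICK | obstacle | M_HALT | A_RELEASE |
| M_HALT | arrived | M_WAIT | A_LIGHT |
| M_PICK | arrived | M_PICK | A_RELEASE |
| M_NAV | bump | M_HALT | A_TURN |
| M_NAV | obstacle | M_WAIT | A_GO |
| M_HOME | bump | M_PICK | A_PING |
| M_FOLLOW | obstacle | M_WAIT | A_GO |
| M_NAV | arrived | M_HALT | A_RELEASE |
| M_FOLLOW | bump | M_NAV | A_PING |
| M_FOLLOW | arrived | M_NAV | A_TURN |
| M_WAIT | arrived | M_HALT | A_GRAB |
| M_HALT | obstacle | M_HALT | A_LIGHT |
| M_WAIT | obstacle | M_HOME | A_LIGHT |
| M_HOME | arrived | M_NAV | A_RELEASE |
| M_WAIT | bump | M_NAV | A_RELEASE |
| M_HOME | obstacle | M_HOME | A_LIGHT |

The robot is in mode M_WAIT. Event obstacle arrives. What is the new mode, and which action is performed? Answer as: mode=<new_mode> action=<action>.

current mode = M_WAIT; filter table to that mode:
  (M_WAIT, arrived) → (M_HALT, A_GRAB)
  (M_WAIT, obstacle) → (M_HOME, A_LIGHT)  ← event matches
  (M_WAIT, bump) → (M_NAV, A_RELEASE)
event = obstacle selects (M_HOME, A_LIGHT)

mode=M_HOME action=A_LIGHT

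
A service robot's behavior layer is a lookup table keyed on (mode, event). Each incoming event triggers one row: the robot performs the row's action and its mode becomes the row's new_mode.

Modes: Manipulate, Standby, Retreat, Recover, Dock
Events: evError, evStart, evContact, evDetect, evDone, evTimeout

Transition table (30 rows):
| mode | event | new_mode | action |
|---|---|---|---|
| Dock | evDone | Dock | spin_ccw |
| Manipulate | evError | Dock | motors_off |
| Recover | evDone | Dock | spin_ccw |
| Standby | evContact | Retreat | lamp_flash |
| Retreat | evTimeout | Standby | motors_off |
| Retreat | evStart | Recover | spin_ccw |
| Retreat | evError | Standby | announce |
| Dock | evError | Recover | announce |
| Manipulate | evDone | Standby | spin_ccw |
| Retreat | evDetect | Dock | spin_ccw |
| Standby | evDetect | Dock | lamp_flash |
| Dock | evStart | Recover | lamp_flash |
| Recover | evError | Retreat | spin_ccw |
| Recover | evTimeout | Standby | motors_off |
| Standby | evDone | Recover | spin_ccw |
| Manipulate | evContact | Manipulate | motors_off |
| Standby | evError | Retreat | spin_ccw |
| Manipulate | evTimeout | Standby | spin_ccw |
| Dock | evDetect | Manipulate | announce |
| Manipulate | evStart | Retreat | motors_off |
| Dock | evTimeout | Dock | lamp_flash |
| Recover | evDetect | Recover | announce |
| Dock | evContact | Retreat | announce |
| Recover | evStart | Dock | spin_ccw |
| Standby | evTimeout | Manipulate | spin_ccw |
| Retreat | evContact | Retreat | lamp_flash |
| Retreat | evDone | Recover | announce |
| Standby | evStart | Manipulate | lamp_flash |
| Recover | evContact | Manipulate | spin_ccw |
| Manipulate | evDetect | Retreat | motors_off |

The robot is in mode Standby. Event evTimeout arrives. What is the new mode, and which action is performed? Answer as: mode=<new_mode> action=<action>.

current mode = Standby; filter table to that mode:
  (Standby, evContact) → (Retreat, lamp_flash)
  (Standby, evDetect) → (Dock, lamp_flash)
  (Standby, evDone) → (Recover, spin_ccw)
  (Standby, evError) → (Retreat, spin_ccw)
  (Standby, evTimeout) → (Manipulate, spin_ccw)  ← event matches
  (Standby, evStart) → (Manipulate, lamp_flash)
event = evTimeout selects (Manipulate, spin_ccw)

mode=Manipulate action=spin_ccw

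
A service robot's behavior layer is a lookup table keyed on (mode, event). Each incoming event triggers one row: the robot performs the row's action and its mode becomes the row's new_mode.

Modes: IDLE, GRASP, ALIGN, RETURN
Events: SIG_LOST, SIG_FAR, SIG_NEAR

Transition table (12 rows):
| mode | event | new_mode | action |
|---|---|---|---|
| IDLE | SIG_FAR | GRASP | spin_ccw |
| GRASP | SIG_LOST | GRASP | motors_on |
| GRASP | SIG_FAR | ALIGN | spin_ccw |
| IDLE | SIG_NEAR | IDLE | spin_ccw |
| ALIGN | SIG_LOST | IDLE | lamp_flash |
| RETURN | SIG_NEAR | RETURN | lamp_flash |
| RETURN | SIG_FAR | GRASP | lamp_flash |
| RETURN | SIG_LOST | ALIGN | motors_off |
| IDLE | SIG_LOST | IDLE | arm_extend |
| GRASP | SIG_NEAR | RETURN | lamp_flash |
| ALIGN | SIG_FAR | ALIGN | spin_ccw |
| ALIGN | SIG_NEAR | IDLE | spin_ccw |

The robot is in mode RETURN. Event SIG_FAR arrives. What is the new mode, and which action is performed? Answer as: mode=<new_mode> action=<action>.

current mode = RETURN; filter table to that mode:
  (RETURN, SIG_NEAR) → (RETURN, lamp_flash)
  (RETURN, SIG_FAR) → (GRASP, lamp_flash)  ← event matches
  (RETURN, SIG_LOST) → (ALIGN, motors_off)
event = SIG_FAR selects (GRASP, lamp_flash)

mode=GRASP action=lamp_flash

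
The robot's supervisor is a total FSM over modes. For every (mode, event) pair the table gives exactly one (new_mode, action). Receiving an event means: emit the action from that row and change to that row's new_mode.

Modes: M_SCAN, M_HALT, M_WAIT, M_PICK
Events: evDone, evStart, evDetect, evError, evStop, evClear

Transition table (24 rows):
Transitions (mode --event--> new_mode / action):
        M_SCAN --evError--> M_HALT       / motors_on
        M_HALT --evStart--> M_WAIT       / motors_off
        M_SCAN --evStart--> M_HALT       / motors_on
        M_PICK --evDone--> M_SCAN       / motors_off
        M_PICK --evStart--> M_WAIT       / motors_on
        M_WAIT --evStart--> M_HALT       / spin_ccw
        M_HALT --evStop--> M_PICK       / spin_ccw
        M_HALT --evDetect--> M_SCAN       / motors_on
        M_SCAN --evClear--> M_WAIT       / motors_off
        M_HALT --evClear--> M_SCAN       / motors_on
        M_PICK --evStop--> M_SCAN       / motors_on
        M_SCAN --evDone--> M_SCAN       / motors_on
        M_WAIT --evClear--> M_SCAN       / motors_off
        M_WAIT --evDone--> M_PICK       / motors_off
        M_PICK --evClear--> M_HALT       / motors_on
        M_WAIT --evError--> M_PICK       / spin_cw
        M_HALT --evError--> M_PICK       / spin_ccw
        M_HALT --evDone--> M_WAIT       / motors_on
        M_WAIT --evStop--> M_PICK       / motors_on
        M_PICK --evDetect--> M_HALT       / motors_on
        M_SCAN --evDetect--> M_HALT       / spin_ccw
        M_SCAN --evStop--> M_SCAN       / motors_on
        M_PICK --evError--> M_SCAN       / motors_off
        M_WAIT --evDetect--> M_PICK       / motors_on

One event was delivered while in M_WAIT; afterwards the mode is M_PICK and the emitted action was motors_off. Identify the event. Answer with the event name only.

evDone

try evDone: (M_WAIT, evDone) → (M_PICK, motors_off)  ← matches
try evStart: (M_WAIT, evStart) → (M_HALT, spin_ccw)
try evDetect: (M_WAIT, evDetect) → (M_PICK, motors_on)
try evError: (M_WAIT, evError) → (M_PICK, spin_cw)
try evStop: (M_WAIT, evStop) → (M_PICK, motors_on)
try evClear: (M_WAIT, evClear) → (M_SCAN, motors_off)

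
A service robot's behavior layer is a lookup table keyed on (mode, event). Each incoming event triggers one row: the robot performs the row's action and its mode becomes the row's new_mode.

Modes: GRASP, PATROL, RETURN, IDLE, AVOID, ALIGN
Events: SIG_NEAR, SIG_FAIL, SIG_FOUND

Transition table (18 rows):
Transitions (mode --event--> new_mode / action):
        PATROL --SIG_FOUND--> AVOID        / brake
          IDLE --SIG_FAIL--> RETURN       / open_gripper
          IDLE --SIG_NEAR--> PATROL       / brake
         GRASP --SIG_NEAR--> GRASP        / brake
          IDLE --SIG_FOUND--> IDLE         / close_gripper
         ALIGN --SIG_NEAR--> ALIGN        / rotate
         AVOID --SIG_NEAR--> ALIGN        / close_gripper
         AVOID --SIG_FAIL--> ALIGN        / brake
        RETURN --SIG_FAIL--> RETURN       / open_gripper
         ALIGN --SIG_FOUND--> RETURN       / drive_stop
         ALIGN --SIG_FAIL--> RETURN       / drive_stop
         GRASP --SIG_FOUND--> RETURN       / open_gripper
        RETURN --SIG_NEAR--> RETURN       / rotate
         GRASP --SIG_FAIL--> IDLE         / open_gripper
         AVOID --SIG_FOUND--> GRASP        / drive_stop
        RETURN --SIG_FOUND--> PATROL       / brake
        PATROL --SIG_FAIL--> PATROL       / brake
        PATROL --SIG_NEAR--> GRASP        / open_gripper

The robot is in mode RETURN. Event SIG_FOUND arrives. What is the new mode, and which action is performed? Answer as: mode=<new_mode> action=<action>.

current mode = RETURN; filter table to that mode:
  (RETURN, SIG_FAIL) → (RETURN, open_gripper)
  (RETURN, SIG_NEAR) → (RETURN, rotate)
  (RETURN, SIG_FOUND) → (PATROL, brake)  ← event matches
event = SIG_FOUND selects (PATROL, brake)

mode=PATROL action=brake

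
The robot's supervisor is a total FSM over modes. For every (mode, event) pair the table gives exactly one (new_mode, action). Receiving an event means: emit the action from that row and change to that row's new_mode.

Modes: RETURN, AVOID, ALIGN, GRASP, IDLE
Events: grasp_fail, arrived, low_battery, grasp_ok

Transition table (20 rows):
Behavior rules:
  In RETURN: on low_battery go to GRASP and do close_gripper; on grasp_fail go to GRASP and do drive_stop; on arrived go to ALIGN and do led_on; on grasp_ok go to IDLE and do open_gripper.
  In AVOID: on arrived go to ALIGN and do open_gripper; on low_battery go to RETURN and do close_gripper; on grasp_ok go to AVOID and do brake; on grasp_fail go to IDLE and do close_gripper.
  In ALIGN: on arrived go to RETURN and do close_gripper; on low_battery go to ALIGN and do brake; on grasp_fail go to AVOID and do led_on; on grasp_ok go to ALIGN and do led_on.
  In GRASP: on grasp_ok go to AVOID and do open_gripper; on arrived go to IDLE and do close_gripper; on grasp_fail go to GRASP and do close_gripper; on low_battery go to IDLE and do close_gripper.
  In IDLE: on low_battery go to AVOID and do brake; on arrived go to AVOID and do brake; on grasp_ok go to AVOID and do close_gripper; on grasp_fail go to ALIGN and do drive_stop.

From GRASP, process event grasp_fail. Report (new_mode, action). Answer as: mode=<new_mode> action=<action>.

current mode = GRASP; filter table to that mode:
  (GRASP, grasp_ok) → (AVOID, open_gripper)
  (GRASP, arrived) → (IDLE, close_gripper)
  (GRASP, grasp_fail) → (GRASP, close_gripper)  ← event matches
  (GRASP, low_battery) → (IDLE, close_gripper)
event = grasp_fail selects (GRASP, close_gripper)

mode=GRASP action=close_gripper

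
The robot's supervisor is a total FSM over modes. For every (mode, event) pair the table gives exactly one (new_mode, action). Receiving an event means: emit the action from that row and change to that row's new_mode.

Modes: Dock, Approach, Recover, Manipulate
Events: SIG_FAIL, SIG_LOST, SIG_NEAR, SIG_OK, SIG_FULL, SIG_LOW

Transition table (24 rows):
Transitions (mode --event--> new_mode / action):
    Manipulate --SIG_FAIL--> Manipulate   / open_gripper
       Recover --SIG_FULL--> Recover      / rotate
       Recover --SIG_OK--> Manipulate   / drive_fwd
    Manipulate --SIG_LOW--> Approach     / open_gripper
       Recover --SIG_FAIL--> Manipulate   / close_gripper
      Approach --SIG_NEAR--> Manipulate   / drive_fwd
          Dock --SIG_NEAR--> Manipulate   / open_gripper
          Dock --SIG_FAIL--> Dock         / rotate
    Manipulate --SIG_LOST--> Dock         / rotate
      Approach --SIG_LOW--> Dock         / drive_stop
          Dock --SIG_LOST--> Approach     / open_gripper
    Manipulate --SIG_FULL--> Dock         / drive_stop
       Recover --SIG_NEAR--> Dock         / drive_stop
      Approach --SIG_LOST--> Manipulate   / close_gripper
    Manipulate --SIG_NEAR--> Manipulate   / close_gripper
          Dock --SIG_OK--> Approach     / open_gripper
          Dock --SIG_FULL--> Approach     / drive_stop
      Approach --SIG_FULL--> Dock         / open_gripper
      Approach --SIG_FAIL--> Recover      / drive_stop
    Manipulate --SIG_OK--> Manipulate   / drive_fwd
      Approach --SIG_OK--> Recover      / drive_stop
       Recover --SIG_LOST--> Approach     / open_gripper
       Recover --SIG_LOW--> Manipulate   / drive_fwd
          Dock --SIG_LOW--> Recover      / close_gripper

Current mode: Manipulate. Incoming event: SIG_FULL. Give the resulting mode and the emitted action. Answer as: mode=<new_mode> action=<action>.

mode=Dock action=drive_stop

current mode = Manipulate; filter table to that mode:
  (Manipulate, SIG_FAIL) → (Manipulate, open_gripper)
  (Manipulate, SIG_LOW) → (Approach, open_gripper)
  (Manipulate, SIG_LOST) → (Dock, rotate)
  (Manipulate, SIG_FULL) → (Dock, drive_stop)  ← event matches
  (Manipulate, SIG_NEAR) → (Manipulate, close_gripper)
  (Manipulate, SIG_OK) → (Manipulate, drive_fwd)
event = SIG_FULL selects (Dock, drive_stop)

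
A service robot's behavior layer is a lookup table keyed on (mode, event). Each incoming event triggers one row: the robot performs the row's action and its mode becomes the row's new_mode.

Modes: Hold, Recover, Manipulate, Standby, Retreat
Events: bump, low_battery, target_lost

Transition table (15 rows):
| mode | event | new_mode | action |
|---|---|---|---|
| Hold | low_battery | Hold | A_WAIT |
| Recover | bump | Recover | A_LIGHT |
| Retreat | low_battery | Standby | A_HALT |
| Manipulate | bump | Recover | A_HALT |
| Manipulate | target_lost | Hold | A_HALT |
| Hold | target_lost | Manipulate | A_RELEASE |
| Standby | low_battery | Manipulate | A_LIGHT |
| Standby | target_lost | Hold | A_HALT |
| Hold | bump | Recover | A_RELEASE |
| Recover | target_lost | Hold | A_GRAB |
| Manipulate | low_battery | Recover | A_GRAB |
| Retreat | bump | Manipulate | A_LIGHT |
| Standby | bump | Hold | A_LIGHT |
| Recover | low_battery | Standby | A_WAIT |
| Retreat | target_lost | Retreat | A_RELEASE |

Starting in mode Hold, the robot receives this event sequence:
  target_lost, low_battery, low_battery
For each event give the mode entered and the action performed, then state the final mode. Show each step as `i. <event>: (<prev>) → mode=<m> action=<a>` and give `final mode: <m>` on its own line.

1. target_lost: (Hold) → mode=Manipulate action=A_RELEASE
2. low_battery: (Manipulate) → mode=Recover action=A_GRAB
3. low_battery: (Recover) → mode=Standby action=A_WAIT

final mode: Standby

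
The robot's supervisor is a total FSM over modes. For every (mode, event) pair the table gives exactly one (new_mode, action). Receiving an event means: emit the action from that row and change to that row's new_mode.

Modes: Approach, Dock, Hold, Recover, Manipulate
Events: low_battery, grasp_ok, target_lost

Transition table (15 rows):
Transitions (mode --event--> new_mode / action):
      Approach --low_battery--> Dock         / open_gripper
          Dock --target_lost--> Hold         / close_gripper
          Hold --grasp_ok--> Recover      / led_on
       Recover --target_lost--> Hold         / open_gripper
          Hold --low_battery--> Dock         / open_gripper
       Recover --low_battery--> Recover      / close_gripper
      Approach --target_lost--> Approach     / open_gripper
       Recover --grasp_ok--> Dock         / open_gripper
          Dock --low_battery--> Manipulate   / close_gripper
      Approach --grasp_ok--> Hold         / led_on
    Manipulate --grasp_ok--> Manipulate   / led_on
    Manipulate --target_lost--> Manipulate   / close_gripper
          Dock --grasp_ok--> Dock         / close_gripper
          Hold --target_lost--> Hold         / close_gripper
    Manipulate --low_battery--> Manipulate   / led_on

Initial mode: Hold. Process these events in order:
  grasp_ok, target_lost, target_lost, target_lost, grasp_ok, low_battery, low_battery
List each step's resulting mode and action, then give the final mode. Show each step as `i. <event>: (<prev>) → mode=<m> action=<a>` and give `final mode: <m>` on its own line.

1. grasp_ok: (Hold) → mode=Recover action=led_on
2. target_lost: (Recover) → mode=Hold action=open_gripper
3. target_lost: (Hold) → mode=Hold action=close_gripper
4. target_lost: (Hold) → mode=Hold action=close_gripper
5. grasp_ok: (Hold) → mode=Recover action=led_on
6. low_battery: (Recover) → mode=Recover action=close_gripper
7. low_battery: (Recover) → mode=Recover action=close_gripper

final mode: Recover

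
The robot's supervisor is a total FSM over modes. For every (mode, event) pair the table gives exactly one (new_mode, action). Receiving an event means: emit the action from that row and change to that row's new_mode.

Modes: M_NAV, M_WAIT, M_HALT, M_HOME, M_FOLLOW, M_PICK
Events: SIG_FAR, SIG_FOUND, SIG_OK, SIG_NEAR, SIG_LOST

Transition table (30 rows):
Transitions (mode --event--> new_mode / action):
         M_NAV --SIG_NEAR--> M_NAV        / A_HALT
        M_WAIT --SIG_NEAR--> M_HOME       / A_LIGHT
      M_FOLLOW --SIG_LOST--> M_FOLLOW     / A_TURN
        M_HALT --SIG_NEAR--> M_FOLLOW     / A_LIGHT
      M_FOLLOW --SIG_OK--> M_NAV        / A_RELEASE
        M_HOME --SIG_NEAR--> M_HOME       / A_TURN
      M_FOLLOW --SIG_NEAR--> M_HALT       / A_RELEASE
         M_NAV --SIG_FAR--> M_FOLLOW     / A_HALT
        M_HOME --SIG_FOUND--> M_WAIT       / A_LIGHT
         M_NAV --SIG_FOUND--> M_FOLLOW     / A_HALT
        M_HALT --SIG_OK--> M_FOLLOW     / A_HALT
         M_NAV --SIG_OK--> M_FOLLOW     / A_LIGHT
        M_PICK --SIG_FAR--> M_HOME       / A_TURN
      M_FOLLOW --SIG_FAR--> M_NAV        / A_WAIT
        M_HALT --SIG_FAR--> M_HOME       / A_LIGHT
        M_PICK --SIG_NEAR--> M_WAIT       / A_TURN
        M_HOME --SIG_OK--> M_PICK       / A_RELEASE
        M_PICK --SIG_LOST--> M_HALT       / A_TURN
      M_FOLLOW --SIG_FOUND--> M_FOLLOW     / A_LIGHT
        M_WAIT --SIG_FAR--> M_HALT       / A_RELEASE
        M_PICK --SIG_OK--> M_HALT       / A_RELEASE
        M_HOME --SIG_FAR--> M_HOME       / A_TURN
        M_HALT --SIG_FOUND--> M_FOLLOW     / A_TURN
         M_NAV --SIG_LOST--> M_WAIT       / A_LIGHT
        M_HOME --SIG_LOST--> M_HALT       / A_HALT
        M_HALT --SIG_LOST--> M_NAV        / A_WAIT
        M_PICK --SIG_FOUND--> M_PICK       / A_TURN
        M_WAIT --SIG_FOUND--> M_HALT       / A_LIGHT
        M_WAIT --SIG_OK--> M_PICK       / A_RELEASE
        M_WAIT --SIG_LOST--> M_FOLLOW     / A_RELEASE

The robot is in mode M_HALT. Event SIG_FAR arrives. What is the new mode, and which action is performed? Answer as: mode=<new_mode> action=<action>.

mode=M_HOME action=A_LIGHT

current mode = M_HALT; filter table to that mode:
  (M_HALT, SIG_NEAR) → (M_FOLLOW, A_LIGHT)
  (M_HALT, SIG_OK) → (M_FOLLOW, A_HALT)
  (M_HALT, SIG_FAR) → (M_HOME, A_LIGHT)  ← event matches
  (M_HALT, SIG_FOUND) → (M_FOLLOW, A_TURN)
  (M_HALT, SIG_LOST) → (M_NAV, A_WAIT)
event = SIG_FAR selects (M_HOME, A_LIGHT)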